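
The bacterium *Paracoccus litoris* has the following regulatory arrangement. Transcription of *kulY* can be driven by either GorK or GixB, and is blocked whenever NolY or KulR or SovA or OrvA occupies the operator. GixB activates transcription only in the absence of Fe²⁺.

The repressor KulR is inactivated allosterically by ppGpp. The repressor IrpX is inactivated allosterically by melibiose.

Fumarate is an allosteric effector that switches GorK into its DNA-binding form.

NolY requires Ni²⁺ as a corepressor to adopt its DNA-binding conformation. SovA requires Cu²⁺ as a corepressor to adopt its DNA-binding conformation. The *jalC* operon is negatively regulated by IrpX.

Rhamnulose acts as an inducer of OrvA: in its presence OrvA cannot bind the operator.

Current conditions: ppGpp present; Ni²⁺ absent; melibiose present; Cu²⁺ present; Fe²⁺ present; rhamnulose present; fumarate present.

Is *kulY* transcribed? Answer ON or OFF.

Ni²⁺ is absent, so NolY is inactive.
ppGpp is present, so KulR is inactive.
Cu²⁺ is present, so SovA is active.
Rhamnulose is present, so OrvA is inactive.
Fumarate is present, so GorK is active.
Fe²⁺ is present, so GixB is inactive.
With repressor SovA bound, *kulY* is not transcribed.

OFF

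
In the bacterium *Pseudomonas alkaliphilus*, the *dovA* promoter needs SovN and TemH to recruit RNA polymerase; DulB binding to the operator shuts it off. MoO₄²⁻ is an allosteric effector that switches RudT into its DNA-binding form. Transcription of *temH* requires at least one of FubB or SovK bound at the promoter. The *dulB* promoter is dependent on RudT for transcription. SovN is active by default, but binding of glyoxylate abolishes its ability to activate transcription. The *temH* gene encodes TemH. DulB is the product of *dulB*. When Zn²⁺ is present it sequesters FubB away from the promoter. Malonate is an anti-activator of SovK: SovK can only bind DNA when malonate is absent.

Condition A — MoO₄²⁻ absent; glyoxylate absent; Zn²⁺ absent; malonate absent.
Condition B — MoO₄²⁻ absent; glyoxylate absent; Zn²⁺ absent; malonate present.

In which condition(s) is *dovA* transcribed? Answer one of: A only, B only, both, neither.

both

Condition A:
MoO₄²⁻ is absent, so RudT is inactive.
Required activator RudT is absent, so *dulB* is not transcribed.
So DulB is not produced.
Glyoxylate is absent, so SovN is active.
Zn²⁺ is absent, so FubB is active.
Malonate is absent, so SovK is active.
Activator FubB is present, so *temH* is transcribed.
So TemH is produced and active.
No repressor is bound and SovN and TemH are active, so *dovA* is transcribed.
→ *dovA* is ON in A.
Condition B:
MoO₄²⁻ is absent, so RudT is inactive.
Required activator RudT is absent, so *dulB* is not transcribed.
So DulB is not produced.
Glyoxylate is absent, so SovN is active.
Zn²⁺ is absent, so FubB is active.
Malonate is present, so SovK is inactive.
Activator FubB is present, so *temH* is transcribed.
So TemH is produced and active.
No repressor is bound and SovN and TemH are active, so *dovA* is transcribed.
→ *dovA* is ON in B.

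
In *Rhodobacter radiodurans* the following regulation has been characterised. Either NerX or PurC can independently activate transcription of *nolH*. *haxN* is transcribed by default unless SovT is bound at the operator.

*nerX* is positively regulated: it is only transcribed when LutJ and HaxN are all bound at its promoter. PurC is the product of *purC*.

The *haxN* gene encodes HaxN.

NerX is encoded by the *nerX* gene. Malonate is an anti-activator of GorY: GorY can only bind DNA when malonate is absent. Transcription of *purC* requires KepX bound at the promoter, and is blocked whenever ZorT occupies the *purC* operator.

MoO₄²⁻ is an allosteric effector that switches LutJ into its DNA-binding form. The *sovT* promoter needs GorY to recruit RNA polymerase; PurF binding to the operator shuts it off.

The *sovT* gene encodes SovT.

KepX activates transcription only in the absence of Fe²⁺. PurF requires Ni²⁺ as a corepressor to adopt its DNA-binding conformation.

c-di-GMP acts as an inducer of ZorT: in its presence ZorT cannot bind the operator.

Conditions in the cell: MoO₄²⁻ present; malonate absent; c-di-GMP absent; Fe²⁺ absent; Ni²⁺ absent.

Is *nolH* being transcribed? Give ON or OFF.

MoO₄²⁻ is present, so LutJ is active.
Malonate is absent, so GorY is active.
Ni²⁺ is absent, so PurF is inactive.
No repressor is bound and GorY is active, so *sovT* is transcribed.
So SovT is produced and active.
With repressor SovT bound, *haxN* is not transcribed.
So HaxN is not produced.
Required activator HaxN is absent, so *nerX* is not transcribed.
So NerX is not produced.
c-di-GMP is absent, so ZorT is active.
Fe²⁺ is absent, so KepX is active.
With repressor ZorT bound, *purC* is not transcribed.
So PurC is not produced.
No activator is available at the *nolH* promoter, so *nolH* is not transcribed.

OFF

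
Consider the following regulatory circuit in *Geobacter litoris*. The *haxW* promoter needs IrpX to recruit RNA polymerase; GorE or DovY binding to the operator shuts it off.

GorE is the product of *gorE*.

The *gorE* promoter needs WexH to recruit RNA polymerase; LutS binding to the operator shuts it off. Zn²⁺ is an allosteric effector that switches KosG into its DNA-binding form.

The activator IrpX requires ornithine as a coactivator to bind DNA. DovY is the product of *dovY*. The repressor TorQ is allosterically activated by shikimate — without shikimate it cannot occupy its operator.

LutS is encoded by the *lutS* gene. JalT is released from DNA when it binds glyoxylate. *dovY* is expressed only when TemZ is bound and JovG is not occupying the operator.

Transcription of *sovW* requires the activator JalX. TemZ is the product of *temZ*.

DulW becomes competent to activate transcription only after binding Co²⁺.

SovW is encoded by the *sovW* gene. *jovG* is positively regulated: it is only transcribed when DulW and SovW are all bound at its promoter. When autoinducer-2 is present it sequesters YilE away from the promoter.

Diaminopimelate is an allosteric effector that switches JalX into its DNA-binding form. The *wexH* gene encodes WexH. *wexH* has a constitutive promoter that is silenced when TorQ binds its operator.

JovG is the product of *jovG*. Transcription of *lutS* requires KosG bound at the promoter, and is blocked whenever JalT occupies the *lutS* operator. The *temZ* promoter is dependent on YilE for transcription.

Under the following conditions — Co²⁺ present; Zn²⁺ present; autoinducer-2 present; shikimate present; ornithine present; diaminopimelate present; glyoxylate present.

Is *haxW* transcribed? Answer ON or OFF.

Shikimate is present, so TorQ is active.
With repressor TorQ bound, *wexH* is not transcribed.
So WexH is not produced.
Zn²⁺ is present, so KosG is active.
Glyoxylate is present, so JalT is inactive.
No repressor is bound and KosG is active, so *lutS* is transcribed.
So LutS is produced and active.
With repressor LutS bound, *gorE* is not transcribed.
So GorE is not produced.
Co²⁺ is present, so DulW is active.
Diaminopimelate is present, so JalX is active.
No repressor is bound and JalX is active, so *sovW* is transcribed.
So SovW is produced and active.
No repressor is bound and DulW and SovW are active, so *jovG* is transcribed.
So JovG is produced and active.
Autoinducer-2 is present, so YilE is inactive.
Required activator YilE is absent, so *temZ* is not transcribed.
So TemZ is not produced.
With repressor JovG bound, *dovY* is not transcribed.
So DovY is not produced.
Ornithine is present, so IrpX is active.
No repressor is bound and IrpX is active, so *haxW* is transcribed.

ON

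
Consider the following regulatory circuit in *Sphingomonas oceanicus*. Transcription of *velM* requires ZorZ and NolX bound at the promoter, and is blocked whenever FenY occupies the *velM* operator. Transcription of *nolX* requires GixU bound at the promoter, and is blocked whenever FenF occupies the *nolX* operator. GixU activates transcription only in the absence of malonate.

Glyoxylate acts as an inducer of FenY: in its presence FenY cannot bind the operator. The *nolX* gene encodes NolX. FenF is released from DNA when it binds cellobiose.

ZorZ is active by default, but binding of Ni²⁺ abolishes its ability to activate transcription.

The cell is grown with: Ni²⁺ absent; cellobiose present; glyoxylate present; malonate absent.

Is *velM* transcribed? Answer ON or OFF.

ON

Ni²⁺ is absent, so ZorZ is active.
Cellobiose is present, so FenF is inactive.
Malonate is absent, so GixU is active.
No repressor is bound and GixU is active, so *nolX* is transcribed.
So NolX is produced and active.
Glyoxylate is present, so FenY is inactive.
No repressor is bound and ZorZ and NolX are active, so *velM* is transcribed.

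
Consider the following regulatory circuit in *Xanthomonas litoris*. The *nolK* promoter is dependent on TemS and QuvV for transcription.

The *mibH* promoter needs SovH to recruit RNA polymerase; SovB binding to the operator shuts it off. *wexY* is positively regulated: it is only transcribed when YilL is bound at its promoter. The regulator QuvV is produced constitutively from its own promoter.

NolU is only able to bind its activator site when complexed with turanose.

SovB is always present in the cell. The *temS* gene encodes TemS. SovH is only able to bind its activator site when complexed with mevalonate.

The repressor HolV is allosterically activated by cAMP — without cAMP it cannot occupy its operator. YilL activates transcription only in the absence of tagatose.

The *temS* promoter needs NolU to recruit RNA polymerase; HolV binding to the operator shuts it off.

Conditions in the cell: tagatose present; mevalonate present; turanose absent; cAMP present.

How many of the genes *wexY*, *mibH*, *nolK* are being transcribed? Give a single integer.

0

Tagatose is present, so YilL is inactive.
Required activator YilL is absent, so *wexY* is not transcribed.
→ *wexY* is OFF.
Mevalonate is present, so SovH is active.
SovB is produced constitutively and is active.
With repressor SovB bound, *mibH* is not transcribed.
→ *mibH* is OFF.
cAMP is present, so HolV is active.
Turanose is absent, so NolU is inactive.
With repressor HolV bound, *temS* is not transcribed.
So TemS is not produced.
QuvV is produced constitutively and is active.
Required activator TemS is absent, so *nolK* is not transcribed.
→ *nolK* is OFF.
0 of the 3 genes are transcribed.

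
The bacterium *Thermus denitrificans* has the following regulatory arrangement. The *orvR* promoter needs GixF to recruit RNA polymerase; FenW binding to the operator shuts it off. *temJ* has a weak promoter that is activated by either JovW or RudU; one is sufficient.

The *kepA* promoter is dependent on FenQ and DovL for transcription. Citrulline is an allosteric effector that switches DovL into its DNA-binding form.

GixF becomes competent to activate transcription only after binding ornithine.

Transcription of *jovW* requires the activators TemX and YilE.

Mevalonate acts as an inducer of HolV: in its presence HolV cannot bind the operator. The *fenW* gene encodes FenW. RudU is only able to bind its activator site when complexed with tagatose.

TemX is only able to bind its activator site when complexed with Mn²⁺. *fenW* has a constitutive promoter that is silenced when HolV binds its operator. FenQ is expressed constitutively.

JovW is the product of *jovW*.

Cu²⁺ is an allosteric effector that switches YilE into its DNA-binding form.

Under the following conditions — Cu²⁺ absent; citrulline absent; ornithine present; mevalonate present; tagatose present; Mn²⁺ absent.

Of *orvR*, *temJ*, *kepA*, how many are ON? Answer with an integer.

Ornithine is present, so GixF is active.
Mevalonate is present, so HolV is inactive.
With no repressor bound, *fenW* is transcribed.
So FenW is produced and active.
With repressor FenW bound, *orvR* is not transcribed.
→ *orvR* is OFF.
Mn²⁺ is absent, so TemX is inactive.
Cu²⁺ is absent, so YilE is inactive.
Required activator TemX is absent, so *jovW* is not transcribed.
So JovW is not produced.
Tagatose is present, so RudU is active.
Activator RudU is present, so *temJ* is transcribed.
→ *temJ* is ON.
FenQ is produced constitutively and is active.
Citrulline is absent, so DovL is inactive.
Required activator DovL is absent, so *kepA* is not transcribed.
→ *kepA* is OFF.
1 of the 3 genes is transcribed.

1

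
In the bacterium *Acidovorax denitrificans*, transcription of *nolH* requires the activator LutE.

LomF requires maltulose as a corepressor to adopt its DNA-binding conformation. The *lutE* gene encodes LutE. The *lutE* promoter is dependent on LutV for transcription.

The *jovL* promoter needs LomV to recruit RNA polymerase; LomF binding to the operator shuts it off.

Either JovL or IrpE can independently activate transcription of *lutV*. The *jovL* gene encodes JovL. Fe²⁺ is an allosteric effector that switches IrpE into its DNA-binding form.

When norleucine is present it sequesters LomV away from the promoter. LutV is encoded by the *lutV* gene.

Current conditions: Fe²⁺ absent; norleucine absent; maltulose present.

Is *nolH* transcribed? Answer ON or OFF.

Norleucine is absent, so LomV is active.
Maltulose is present, so LomF is active.
With repressor LomF bound, *jovL* is not transcribed.
So JovL is not produced.
Fe²⁺ is absent, so IrpE is inactive.
No activator is available at the *lutV* promoter, so *lutV* is not transcribed.
So LutV is not produced.
Required activator LutV is absent, so *lutE* is not transcribed.
So LutE is not produced.
Required activator LutE is absent, so *nolH* is not transcribed.

OFF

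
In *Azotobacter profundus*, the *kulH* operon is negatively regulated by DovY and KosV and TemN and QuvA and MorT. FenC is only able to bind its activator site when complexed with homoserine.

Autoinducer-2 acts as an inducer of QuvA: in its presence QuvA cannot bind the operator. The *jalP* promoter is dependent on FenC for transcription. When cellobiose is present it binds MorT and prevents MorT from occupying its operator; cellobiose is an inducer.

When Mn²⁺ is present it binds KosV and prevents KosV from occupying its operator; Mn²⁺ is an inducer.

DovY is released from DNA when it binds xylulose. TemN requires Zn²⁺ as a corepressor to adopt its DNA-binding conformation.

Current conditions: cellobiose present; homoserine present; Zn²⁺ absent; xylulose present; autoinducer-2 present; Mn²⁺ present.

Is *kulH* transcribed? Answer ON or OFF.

ON

Xylulose is present, so DovY is inactive.
Mn²⁺ is present, so KosV is inactive.
Zn²⁺ is absent, so TemN is inactive.
Autoinducer-2 is present, so QuvA is inactive.
Cellobiose is present, so MorT is inactive.
With no repressor bound, *kulH* is transcribed.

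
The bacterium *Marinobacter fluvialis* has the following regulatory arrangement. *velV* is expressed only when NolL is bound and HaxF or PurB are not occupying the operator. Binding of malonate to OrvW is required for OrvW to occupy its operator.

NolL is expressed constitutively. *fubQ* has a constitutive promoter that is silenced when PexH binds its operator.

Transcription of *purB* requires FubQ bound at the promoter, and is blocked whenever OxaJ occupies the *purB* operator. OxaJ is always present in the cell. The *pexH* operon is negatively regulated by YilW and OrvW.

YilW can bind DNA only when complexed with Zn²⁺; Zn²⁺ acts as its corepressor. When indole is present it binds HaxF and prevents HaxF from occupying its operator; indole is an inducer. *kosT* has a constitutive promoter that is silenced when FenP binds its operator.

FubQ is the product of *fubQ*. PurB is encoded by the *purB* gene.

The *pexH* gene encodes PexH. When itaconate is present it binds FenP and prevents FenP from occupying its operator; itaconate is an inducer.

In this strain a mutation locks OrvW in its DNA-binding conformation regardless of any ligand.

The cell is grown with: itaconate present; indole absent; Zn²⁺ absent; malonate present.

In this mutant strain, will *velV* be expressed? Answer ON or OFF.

OFF

Indole is absent, so HaxF is active.
OxaJ is produced constitutively and is active.
Zn²⁺ is absent, so YilW is inactive.
OrvW is constitutively active in this strain.
With repressor OrvW bound, *pexH* is not transcribed.
So PexH is not produced.
With no repressor bound, *fubQ* is transcribed.
So FubQ is produced and active.
With repressor OxaJ bound, *purB* is not transcribed.
So PurB is not produced.
NolL is produced constitutively and is active.
With repressor HaxF bound, *velV* is not transcribed.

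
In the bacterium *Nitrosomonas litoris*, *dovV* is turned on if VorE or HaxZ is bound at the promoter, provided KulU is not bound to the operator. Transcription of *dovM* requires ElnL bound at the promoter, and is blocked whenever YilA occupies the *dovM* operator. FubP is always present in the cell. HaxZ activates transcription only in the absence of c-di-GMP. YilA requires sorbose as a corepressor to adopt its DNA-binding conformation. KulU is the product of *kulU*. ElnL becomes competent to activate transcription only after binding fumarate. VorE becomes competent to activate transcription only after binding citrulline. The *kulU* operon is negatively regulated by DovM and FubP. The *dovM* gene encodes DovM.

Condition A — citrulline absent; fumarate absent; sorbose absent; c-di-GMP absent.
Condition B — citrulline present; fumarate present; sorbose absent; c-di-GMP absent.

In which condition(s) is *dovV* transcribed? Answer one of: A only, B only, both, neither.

Condition A:
Citrulline is absent, so VorE is inactive.
Fumarate is absent, so ElnL is inactive.
Sorbose is absent, so YilA is inactive.
Required activator ElnL is absent, so *dovM* is not transcribed.
So DovM is not produced.
FubP is produced constitutively and is active.
With repressor FubP bound, *kulU* is not transcribed.
So KulU is not produced.
c-di-GMP is absent, so HaxZ is active.
Activator HaxZ is present, so *dovV* is transcribed.
→ *dovV* is ON in A.
Condition B:
Citrulline is present, so VorE is active.
Fumarate is present, so ElnL is active.
Sorbose is absent, so YilA is inactive.
No repressor is bound and ElnL is active, so *dovM* is transcribed.
So DovM is produced and active.
FubP is produced constitutively and is active.
With repressor DovM bound, *kulU* is not transcribed.
So KulU is not produced.
c-di-GMP is absent, so HaxZ is active.
Activator VorE is present, so *dovV* is transcribed.
→ *dovV* is ON in B.

both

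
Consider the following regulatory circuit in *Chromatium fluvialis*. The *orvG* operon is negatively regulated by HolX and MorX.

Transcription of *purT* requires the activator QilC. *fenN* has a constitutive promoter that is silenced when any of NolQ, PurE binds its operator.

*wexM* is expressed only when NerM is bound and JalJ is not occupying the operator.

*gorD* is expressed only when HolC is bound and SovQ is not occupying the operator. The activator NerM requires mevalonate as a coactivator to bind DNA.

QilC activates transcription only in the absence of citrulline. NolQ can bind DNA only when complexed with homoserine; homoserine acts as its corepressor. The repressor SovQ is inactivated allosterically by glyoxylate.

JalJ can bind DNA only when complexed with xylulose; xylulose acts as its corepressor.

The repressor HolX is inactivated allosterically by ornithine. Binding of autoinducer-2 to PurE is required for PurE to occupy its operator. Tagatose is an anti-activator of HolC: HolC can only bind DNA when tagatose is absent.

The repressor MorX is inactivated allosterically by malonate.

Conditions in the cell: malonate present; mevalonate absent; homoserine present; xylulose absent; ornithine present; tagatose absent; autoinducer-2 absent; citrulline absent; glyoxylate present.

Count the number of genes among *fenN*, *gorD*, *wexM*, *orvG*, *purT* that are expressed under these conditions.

Homoserine is present, so NolQ is active.
Autoinducer-2 is absent, so PurE is inactive.
With repressor NolQ bound, *fenN* is not transcribed.
→ *fenN* is OFF.
Tagatose is absent, so HolC is active.
Glyoxylate is present, so SovQ is inactive.
No repressor is bound and HolC is active, so *gorD* is transcribed.
→ *gorD* is ON.
Mevalonate is absent, so NerM is inactive.
Xylulose is absent, so JalJ is inactive.
Required activator NerM is absent, so *wexM* is not transcribed.
→ *wexM* is OFF.
Ornithine is present, so HolX is inactive.
Malonate is present, so MorX is inactive.
With no repressor bound, *orvG* is transcribed.
→ *orvG* is ON.
Citrulline is absent, so QilC is active.
No repressor is bound and QilC is active, so *purT* is transcribed.
→ *purT* is ON.
3 of the 5 genes are transcribed.

3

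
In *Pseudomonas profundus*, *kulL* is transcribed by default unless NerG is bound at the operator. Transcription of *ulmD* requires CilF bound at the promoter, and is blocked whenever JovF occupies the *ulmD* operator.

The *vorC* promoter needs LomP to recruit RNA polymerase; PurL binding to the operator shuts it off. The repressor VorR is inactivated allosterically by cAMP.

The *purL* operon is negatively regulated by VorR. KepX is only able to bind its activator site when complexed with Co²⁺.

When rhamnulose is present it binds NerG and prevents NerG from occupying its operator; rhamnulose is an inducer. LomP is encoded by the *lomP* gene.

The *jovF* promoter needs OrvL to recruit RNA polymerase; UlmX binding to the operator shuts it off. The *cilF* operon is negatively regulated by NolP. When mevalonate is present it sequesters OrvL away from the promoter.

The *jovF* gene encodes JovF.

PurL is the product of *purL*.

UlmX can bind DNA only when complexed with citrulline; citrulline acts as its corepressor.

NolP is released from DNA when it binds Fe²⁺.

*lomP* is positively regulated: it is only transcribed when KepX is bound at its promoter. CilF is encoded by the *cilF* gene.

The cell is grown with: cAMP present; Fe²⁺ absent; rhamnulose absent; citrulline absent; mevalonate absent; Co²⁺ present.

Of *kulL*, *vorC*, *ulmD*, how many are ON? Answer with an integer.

Rhamnulose is absent, so NerG is active.
With repressor NerG bound, *kulL* is not transcribed.
→ *kulL* is OFF.
cAMP is present, so VorR is inactive.
With no repressor bound, *purL* is transcribed.
So PurL is produced and active.
Co²⁺ is present, so KepX is active.
No repressor is bound and KepX is active, so *lomP* is transcribed.
So LomP is produced and active.
With repressor PurL bound, *vorC* is not transcribed.
→ *vorC* is OFF.
Fe²⁺ is absent, so NolP is active.
With repressor NolP bound, *cilF* is not transcribed.
So CilF is not produced.
Citrulline is absent, so UlmX is inactive.
Mevalonate is absent, so OrvL is active.
No repressor is bound and OrvL is active, so *jovF* is transcribed.
So JovF is produced and active.
With repressor JovF bound, *ulmD* is not transcribed.
→ *ulmD* is OFF.
0 of the 3 genes are transcribed.

0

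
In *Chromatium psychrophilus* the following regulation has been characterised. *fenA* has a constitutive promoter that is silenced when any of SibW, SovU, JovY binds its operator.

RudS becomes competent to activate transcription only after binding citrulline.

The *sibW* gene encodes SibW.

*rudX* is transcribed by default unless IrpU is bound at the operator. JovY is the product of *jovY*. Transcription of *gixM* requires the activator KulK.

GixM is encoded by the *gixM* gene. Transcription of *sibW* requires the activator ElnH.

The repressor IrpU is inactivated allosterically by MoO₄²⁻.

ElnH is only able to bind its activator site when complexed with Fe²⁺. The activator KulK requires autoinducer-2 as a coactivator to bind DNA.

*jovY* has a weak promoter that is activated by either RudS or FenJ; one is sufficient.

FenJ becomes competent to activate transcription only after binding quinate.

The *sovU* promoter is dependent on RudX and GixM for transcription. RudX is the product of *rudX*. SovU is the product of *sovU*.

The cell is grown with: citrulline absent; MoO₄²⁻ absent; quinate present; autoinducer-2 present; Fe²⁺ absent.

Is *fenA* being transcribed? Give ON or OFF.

Fe²⁺ is absent, so ElnH is inactive.
Required activator ElnH is absent, so *sibW* is not transcribed.
So SibW is not produced.
MoO₄²⁻ is absent, so IrpU is active.
With repressor IrpU bound, *rudX* is not transcribed.
So RudX is not produced.
Autoinducer-2 is present, so KulK is active.
No repressor is bound and KulK is active, so *gixM* is transcribed.
So GixM is produced and active.
Required activator RudX is absent, so *sovU* is not transcribed.
So SovU is not produced.
Citrulline is absent, so RudS is inactive.
Quinate is present, so FenJ is active.
Activator FenJ is present, so *jovY* is transcribed.
So JovY is produced and active.
With repressor JovY bound, *fenA* is not transcribed.

OFF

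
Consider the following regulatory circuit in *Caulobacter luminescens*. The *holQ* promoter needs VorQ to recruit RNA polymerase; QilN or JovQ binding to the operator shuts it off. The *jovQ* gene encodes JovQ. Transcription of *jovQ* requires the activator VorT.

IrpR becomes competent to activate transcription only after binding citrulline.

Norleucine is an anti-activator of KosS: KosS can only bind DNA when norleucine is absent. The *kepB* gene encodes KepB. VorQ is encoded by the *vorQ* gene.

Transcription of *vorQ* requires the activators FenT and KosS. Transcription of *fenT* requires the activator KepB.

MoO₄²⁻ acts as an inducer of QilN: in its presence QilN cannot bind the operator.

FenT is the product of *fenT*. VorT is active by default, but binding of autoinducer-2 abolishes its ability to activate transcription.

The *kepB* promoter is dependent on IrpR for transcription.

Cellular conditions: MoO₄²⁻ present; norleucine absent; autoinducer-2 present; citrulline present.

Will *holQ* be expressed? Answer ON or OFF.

ON

MoO₄²⁻ is present, so QilN is inactive.
Citrulline is present, so IrpR is active.
No repressor is bound and IrpR is active, so *kepB* is transcribed.
So KepB is produced and active.
No repressor is bound and KepB is active, so *fenT* is transcribed.
So FenT is produced and active.
Norleucine is absent, so KosS is active.
No repressor is bound and FenT and KosS are active, so *vorQ* is transcribed.
So VorQ is produced and active.
Autoinducer-2 is present, so VorT is inactive.
Required activator VorT is absent, so *jovQ* is not transcribed.
So JovQ is not produced.
No repressor is bound and VorQ is active, so *holQ* is transcribed.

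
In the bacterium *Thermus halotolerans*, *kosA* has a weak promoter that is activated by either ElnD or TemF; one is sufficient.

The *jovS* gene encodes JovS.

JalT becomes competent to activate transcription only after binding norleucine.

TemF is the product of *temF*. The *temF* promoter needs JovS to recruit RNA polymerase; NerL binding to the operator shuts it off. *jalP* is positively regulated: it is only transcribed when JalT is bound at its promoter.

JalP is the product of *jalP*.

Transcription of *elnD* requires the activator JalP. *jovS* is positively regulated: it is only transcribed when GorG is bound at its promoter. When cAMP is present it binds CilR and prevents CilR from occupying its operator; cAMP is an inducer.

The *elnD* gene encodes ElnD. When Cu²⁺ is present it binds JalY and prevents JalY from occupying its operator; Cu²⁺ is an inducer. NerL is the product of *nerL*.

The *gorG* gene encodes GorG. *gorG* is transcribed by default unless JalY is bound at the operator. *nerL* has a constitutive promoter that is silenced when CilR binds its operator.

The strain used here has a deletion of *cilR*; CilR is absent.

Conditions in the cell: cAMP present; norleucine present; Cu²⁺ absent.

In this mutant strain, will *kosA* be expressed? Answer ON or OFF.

ON

Norleucine is present, so JalT is active.
No repressor is bound and JalT is active, so *jalP* is transcribed.
So JalP is produced and active.
No repressor is bound and JalP is active, so *elnD* is transcribed.
So ElnD is produced and active.
Cu²⁺ is absent, so JalY is active.
With repressor JalY bound, *gorG* is not transcribed.
So GorG is not produced.
Required activator GorG is absent, so *jovS* is not transcribed.
So JovS is not produced.
CilR is non-functional in this strain, so it has no effect.
With no repressor bound, *nerL* is transcribed.
So NerL is produced and active.
With repressor NerL bound, *temF* is not transcribed.
So TemF is not produced.
Activator ElnD is present, so *kosA* is transcribed.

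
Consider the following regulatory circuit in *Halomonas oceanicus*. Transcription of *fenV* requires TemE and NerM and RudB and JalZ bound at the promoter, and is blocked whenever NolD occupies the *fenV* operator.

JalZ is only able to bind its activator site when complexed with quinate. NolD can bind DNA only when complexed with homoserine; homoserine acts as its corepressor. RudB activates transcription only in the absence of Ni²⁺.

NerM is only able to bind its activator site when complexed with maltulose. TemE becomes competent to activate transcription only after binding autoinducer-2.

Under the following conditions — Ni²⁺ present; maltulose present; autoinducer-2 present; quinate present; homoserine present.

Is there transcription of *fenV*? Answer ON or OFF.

OFF

Autoinducer-2 is present, so TemE is active.
Homoserine is present, so NolD is active.
Maltulose is present, so NerM is active.
Ni²⁺ is present, so RudB is inactive.
Quinate is present, so JalZ is active.
With repressor NolD bound, *fenV* is not transcribed.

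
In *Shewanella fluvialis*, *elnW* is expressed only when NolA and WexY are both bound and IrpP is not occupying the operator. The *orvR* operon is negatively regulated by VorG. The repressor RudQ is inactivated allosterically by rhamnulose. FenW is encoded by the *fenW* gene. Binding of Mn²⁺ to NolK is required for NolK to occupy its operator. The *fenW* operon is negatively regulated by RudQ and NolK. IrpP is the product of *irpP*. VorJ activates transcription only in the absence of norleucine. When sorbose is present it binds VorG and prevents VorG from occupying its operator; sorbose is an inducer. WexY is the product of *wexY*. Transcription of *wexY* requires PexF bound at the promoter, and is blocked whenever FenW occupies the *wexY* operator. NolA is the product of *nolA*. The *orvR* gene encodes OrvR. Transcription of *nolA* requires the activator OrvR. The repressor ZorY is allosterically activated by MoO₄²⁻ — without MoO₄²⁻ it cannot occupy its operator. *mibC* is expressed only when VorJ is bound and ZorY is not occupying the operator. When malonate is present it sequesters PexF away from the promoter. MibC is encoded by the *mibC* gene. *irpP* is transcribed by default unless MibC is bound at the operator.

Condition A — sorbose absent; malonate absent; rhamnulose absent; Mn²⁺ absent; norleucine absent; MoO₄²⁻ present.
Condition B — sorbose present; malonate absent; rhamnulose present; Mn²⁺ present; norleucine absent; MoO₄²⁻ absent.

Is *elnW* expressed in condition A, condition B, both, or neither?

Condition A:
Sorbose is absent, so VorG is active.
With repressor VorG bound, *orvR* is not transcribed.
So OrvR is not produced.
Required activator OrvR is absent, so *nolA* is not transcribed.
So NolA is not produced.
Malonate is absent, so PexF is active.
Rhamnulose is absent, so RudQ is active.
Mn²⁺ is absent, so NolK is inactive.
With repressor RudQ bound, *fenW* is not transcribed.
So FenW is not produced.
No repressor is bound and PexF is active, so *wexY* is transcribed.
So WexY is produced and active.
Norleucine is absent, so VorJ is active.
MoO₄²⁻ is present, so ZorY is active.
With repressor ZorY bound, *mibC* is not transcribed.
So MibC is not produced.
With no repressor bound, *irpP* is transcribed.
So IrpP is produced and active.
With repressor IrpP bound, *elnW* is not transcribed.
→ *elnW* is OFF in A.
Condition B:
Sorbose is present, so VorG is inactive.
With no repressor bound, *orvR* is transcribed.
So OrvR is produced and active.
No repressor is bound and OrvR is active, so *nolA* is transcribed.
So NolA is produced and active.
Malonate is absent, so PexF is active.
Rhamnulose is present, so RudQ is inactive.
Mn²⁺ is present, so NolK is active.
With repressor NolK bound, *fenW* is not transcribed.
So FenW is not produced.
No repressor is bound and PexF is active, so *wexY* is transcribed.
So WexY is produced and active.
Norleucine is absent, so VorJ is active.
MoO₄²⁻ is absent, so ZorY is inactive.
No repressor is bound and VorJ is active, so *mibC* is transcribed.
So MibC is produced and active.
With repressor MibC bound, *irpP* is not transcribed.
So IrpP is not produced.
No repressor is bound and NolA and WexY are active, so *elnW* is transcribed.
→ *elnW* is ON in B.

B only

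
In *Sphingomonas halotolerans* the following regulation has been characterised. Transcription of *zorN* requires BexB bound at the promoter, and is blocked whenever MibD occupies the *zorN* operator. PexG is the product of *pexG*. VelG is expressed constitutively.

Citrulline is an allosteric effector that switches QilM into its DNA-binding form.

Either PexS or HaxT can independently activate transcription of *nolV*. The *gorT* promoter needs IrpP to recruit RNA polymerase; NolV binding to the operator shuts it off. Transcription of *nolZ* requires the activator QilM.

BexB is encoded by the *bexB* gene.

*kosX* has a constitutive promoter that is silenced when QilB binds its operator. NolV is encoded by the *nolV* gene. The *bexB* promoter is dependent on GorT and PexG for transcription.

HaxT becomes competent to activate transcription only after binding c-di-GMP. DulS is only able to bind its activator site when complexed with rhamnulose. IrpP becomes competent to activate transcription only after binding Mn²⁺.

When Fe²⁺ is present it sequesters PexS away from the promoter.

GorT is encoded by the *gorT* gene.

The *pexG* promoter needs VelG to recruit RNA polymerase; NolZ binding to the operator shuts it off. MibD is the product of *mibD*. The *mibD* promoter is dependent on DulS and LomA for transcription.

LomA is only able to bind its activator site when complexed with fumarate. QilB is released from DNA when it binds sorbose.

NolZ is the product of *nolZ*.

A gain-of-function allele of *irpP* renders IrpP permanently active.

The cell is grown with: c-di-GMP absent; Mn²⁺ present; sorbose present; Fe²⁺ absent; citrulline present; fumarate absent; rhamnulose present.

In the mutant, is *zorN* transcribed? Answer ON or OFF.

OFF

Rhamnulose is present, so DulS is active.
Fumarate is absent, so LomA is inactive.
Required activator LomA is absent, so *mibD* is not transcribed.
So MibD is not produced.
IrpP is constitutively active in this strain.
Fe²⁺ is absent, so PexS is active.
c-di-GMP is absent, so HaxT is inactive.
Activator PexS is present, so *nolV* is transcribed.
So NolV is produced and active.
With repressor NolV bound, *gorT* is not transcribed.
So GorT is not produced.
VelG is produced constitutively and is active.
Citrulline is present, so QilM is active.
No repressor is bound and QilM is active, so *nolZ* is transcribed.
So NolZ is produced and active.
With repressor NolZ bound, *pexG* is not transcribed.
So PexG is not produced.
Required activator GorT is absent, so *bexB* is not transcribed.
So BexB is not produced.
Required activator BexB is absent, so *zorN* is not transcribed.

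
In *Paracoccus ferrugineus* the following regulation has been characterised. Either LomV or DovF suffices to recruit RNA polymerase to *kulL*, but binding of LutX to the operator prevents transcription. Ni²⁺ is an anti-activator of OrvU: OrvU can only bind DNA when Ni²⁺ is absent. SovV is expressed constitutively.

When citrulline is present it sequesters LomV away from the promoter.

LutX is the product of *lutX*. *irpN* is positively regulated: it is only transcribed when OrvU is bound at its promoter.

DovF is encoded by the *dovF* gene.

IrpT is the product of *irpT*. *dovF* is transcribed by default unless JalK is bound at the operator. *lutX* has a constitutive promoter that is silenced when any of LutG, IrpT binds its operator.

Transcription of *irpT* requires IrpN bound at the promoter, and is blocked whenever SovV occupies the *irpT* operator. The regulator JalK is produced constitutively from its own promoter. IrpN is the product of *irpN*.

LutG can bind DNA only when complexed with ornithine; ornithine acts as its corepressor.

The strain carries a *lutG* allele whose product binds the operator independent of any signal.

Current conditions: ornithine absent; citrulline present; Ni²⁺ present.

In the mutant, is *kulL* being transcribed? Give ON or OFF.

OFF

Citrulline is present, so LomV is inactive.
LutG is constitutively active in this strain.
Ni²⁺ is present, so OrvU is inactive.
Required activator OrvU is absent, so *irpN* is not transcribed.
So IrpN is not produced.
SovV is produced constitutively and is active.
With repressor SovV bound, *irpT* is not transcribed.
So IrpT is not produced.
With repressor LutG bound, *lutX* is not transcribed.
So LutX is not produced.
JalK is produced constitutively and is active.
With repressor JalK bound, *dovF* is not transcribed.
So DovF is not produced.
No activator is available at the *kulL* promoter, so *kulL* is not transcribed.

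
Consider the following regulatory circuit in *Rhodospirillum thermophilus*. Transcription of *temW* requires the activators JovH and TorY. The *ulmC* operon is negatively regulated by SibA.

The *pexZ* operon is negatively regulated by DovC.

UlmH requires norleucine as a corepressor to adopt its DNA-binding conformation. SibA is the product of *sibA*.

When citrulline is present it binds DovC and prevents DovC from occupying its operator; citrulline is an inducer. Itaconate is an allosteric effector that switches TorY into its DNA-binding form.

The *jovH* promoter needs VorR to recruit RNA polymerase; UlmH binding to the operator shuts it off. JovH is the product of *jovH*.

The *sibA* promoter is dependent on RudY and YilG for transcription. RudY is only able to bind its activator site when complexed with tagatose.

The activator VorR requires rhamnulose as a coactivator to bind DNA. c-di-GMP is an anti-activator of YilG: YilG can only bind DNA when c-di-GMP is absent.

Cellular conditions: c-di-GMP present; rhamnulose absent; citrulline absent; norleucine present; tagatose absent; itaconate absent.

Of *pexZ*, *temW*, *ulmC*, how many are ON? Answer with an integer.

Citrulline is absent, so DovC is active.
With repressor DovC bound, *pexZ* is not transcribed.
→ *pexZ* is OFF.
Norleucine is present, so UlmH is active.
Rhamnulose is absent, so VorR is inactive.
With repressor UlmH bound, *jovH* is not transcribed.
So JovH is not produced.
Itaconate is absent, so TorY is inactive.
Required activator JovH is absent, so *temW* is not transcribed.
→ *temW* is OFF.
Tagatose is absent, so RudY is inactive.
c-di-GMP is present, so YilG is inactive.
Required activator RudY is absent, so *sibA* is not transcribed.
So SibA is not produced.
With no repressor bound, *ulmC* is transcribed.
→ *ulmC* is ON.
1 of the 3 genes is transcribed.

1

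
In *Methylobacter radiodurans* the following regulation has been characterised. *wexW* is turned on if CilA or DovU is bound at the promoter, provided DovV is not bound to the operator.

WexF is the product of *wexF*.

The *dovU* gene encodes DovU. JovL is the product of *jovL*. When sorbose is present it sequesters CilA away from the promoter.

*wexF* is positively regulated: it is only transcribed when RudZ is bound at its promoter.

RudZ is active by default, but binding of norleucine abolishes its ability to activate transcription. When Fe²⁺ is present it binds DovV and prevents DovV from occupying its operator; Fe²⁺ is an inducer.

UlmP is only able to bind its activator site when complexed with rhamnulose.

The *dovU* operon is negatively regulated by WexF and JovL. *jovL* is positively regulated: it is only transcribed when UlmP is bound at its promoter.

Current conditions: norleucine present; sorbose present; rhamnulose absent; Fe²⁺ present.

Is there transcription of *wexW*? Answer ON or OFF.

ON

Fe²⁺ is present, so DovV is inactive.
Sorbose is present, so CilA is inactive.
Norleucine is present, so RudZ is inactive.
Required activator RudZ is absent, so *wexF* is not transcribed.
So WexF is not produced.
Rhamnulose is absent, so UlmP is inactive.
Required activator UlmP is absent, so *jovL* is not transcribed.
So JovL is not produced.
With no repressor bound, *dovU* is transcribed.
So DovU is produced and active.
Activator DovU is present, so *wexW* is transcribed.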